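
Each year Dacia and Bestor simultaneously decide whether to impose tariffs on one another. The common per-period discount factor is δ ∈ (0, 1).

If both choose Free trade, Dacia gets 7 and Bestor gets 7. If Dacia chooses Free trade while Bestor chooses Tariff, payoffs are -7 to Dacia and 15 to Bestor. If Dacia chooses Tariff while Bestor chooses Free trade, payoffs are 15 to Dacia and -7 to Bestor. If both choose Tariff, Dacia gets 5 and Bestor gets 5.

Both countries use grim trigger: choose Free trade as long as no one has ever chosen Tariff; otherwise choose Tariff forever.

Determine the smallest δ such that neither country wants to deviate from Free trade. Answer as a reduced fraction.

4/5

Cooperation forever yields 7 each period: 7/(1−δ).
Deviating yields 15 once, then 5 forever: 15 + 5δ/(1−δ).
No profitable deviation requires 7/(1−δ) ≥ 15 + 5δ/(1−δ).
Multiplying by (1−δ): 7 ≥ 15(1−δ) + 5δ = 15 − 10δ.
So 10δ ≥ 8, i.e. δ ≥ 8/10 = 4/5.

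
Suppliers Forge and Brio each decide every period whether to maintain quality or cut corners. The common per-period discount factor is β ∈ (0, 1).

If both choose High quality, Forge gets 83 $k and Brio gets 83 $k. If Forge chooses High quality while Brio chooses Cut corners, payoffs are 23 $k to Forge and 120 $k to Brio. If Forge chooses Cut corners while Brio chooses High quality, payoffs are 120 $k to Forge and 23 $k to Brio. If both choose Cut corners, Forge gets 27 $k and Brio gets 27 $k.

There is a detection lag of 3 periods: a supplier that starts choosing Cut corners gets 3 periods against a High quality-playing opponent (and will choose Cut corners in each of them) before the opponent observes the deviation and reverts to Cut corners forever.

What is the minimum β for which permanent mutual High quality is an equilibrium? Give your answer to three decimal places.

Deviating for the 3 undetected periods gains 120−83 = 37 per period over cooperation, then loses 83−27 = 56 per period forever once punishment starts.
Gain: 37(1 + β + … + β^2); loss: 56·β^3/(1−β).
No profitable deviation ⇔ 37(1−β^3) ≤ 56·β^3, i.e. β^3 ≥ 37/(37+56) = 37/93.
Hence β ≥ (37/93)^(1/3) ≈ 0.735.

0.735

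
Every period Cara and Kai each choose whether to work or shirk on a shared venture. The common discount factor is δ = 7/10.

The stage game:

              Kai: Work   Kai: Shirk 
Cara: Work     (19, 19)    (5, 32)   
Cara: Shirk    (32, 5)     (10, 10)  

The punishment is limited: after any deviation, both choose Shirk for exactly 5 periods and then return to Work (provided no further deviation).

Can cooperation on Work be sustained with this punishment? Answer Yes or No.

IC: δ+…+δ^5 ≥ (32−19)/(19−10) = 13/9.
At δ = 7/10: partial sum = 1.9412 ≥ 1.4444. Cooperation sustainable.

Yes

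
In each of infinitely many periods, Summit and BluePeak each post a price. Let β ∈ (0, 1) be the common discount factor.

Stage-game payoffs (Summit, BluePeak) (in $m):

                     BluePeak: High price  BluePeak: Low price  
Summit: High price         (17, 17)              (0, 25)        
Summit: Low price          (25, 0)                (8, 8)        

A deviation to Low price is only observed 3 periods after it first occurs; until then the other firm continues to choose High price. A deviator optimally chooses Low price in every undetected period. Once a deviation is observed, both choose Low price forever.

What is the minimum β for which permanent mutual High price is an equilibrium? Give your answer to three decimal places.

0.778

A deviator earns 25 for 3 periods, then 8 forever; cooperating earns 17 forever. Multiplying the IC by (1−β):
17 ≥ 25(1−β^3) + 8β^3, so 17·β^3 ≥ 8 and β^3 ≥ 8/17.
β ≥ (8/17)^(1/3) ≈ 0.778.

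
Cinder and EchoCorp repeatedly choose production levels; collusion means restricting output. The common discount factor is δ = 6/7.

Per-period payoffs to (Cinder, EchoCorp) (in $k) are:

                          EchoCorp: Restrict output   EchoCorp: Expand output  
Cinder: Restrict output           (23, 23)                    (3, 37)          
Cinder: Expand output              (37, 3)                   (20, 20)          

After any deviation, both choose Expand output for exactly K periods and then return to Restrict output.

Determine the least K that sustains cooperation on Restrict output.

10

Need Σ_{k=1}^{K} δ^k ≥ (37−23)/(23−20) = 4.6667 at δ = 6/7.
At K = 9 the sum is 4.5016 < 4.6667; at K = 10 it is 4.7157 ≥ 4.6667.
So the minimum punishment length is K = 10.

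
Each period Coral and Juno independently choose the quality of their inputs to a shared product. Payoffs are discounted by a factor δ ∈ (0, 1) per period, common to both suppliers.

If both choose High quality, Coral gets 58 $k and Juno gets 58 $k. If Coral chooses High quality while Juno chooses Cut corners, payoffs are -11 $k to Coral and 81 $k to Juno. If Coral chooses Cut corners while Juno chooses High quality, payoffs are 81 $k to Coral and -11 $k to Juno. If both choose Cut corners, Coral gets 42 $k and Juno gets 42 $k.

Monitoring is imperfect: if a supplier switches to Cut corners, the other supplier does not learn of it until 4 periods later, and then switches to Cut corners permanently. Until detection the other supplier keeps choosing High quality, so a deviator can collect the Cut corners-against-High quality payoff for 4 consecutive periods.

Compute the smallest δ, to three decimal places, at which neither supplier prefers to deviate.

0.876

The best deviation is to choose Cut corners for all 4 undetected periods, earning 81 each, then 42 forever once detected.
Deviation value: 81(1−δ^4)/(1−δ) + 42δ^4/(1−δ); cooperation value: 58/(1−δ).
IC: 58 ≥ 81(1−δ^4) + 42δ^4 = 81 − 39δ^4.
So δ^4 ≥ 23/39, giving δ ≥ (23/39)^(1/4) ≈ 0.876.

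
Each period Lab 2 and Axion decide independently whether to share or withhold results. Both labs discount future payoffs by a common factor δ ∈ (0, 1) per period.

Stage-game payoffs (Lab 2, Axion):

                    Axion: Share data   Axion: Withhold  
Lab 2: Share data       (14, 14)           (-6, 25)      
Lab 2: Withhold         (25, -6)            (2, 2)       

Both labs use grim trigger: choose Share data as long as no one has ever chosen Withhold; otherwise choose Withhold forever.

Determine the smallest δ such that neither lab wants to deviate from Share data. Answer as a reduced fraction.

11/23

Cooperation forever yields 14 each period: 14/(1−δ).
Deviating yields 25 once, then 2 forever: 25 + 2δ/(1−δ).
No profitable deviation requires 14/(1−δ) ≥ 25 + 2δ/(1−δ).
Multiplying by (1−δ): 14 ≥ 25(1−δ) + 2δ = 25 − 23δ.
So 23δ ≥ 11, i.e. δ ≥ 11/23.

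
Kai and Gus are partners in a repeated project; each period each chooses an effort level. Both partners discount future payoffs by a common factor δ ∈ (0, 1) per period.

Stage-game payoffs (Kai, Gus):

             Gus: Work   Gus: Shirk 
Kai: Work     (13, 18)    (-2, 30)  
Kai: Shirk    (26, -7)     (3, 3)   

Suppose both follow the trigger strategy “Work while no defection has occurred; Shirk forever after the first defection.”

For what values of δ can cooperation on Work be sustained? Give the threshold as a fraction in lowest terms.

13/23

Kai: cooperation gives 13 each period; deviation gives 26 once then 3 forever.
  13/(1−δ) ≥ 26 + 3δ/(1−δ) ⇒ δ ≥ 13/23.
Gus: cooperation gives 18 each period; deviation gives 30 once then 3 forever.
  δ ≥ 12/27 = 4/9.
Both must hold, so the binding constraint is Kai's: δ ≥ 13/23.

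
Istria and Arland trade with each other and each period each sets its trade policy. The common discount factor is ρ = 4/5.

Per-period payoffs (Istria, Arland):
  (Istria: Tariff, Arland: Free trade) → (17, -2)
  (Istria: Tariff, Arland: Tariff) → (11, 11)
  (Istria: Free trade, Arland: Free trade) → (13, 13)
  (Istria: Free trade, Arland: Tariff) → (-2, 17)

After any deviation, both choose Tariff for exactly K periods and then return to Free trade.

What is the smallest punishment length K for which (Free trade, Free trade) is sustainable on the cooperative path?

4

Need Σ_{k=1}^{K} ρ^k ≥ (17−13)/(13−11) = 2.0000 at ρ = 4/5.
At K = 3 the sum is 1.9520 < 2.0000; at K = 4 it is 2.3616 ≥ 2.0000.
So the minimum punishment length is K = 4.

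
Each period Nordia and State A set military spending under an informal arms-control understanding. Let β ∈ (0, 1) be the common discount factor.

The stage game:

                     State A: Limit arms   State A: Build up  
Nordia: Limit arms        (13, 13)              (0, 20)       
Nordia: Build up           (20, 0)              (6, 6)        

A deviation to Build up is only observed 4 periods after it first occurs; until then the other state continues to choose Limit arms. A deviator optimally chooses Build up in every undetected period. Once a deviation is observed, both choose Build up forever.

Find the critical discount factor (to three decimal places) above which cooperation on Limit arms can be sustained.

Deviating for the 4 undetected periods gains 20−13 = 7 per period over cooperation, then loses 13−6 = 7 per period forever once punishment starts.
Gain: 7(1 + β + … + β^3); loss: 7·β^4/(1−β).
No profitable deviation ⇔ 7(1−β^4) ≤ 7·β^4, i.e. β^4 ≥ 7/(7+7) = 1/2.
Hence β ≥ (1/2)^(1/4) ≈ 0.841.

0.841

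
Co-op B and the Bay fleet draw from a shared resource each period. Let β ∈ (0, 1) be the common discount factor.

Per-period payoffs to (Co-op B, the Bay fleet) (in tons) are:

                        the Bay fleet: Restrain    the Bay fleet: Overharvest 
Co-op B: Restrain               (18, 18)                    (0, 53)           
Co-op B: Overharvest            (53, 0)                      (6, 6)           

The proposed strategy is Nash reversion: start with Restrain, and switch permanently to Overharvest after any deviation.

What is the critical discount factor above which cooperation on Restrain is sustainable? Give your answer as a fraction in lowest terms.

35/47

18/(1−β) ≥ 53 + 6β/(1−β)
18 ≥ 53 − 47β
β ≥ 35/47.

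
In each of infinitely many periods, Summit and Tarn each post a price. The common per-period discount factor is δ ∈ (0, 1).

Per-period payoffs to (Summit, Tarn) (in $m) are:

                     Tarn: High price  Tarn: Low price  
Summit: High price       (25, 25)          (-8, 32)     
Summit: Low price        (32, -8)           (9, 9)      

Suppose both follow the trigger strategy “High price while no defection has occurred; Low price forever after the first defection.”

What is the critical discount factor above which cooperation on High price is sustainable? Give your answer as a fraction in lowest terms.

Cooperation forever yields 25 each period: 25/(1−δ).
Deviating yields 32 once, then 9 forever: 32 + 9δ/(1−δ).
No profitable deviation requires 25/(1−δ) ≥ 32 + 9δ/(1−δ).
Multiplying by (1−δ): 25 ≥ 32(1−δ) + 9δ = 32 − 23δ.
So 23δ ≥ 7, i.e. δ ≥ 7/23.

7/23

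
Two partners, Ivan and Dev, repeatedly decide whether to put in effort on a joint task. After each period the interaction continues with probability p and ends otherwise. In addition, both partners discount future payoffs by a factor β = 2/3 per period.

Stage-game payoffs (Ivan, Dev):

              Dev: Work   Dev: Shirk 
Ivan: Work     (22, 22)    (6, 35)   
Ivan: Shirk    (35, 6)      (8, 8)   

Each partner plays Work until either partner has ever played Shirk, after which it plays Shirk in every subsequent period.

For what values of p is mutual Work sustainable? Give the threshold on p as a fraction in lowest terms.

Expected continuation weight on next period's payoff is β·p = 2/3·p, which plays the role of the discount factor.
Cooperation requires 2/3·p ≥ (35−22)/(35−8) = 13/27, hence p ≥ 13/18.

13/18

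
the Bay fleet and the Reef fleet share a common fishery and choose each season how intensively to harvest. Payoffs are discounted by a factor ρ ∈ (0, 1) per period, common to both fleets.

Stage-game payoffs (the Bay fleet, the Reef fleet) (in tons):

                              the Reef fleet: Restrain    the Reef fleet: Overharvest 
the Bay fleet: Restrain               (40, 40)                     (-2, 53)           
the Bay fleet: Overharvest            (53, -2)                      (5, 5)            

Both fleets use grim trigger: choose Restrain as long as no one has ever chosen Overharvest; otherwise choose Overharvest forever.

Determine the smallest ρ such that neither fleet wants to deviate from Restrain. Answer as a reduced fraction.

Cooperation forever yields 40 each period: 40/(1−ρ).
Deviating yields 53 once, then 5 forever: 53 + 5ρ/(1−ρ).
No profitable deviation requires 40/(1−ρ) ≥ 53 + 5ρ/(1−ρ).
Multiplying by (1−ρ): 40 ≥ 53(1−ρ) + 5ρ = 53 − 48ρ.
So 48ρ ≥ 13, i.e. ρ ≥ 13/48.

13/48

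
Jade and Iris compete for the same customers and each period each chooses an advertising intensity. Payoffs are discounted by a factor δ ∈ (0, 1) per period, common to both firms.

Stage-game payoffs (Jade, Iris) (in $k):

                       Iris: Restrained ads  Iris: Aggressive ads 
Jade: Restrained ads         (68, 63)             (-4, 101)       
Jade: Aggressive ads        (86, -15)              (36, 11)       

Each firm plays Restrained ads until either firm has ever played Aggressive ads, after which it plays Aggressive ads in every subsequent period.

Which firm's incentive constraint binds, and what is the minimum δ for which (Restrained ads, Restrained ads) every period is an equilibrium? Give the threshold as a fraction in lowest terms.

Jade's threshold: (86−68)/(86−36) = 9/25.
Iris's threshold: (101−63)/(101−11) = 19/45.
9/25 < 19/45, so Iris binds and δ* = 19/45.

Iris; δ ≥ 19/45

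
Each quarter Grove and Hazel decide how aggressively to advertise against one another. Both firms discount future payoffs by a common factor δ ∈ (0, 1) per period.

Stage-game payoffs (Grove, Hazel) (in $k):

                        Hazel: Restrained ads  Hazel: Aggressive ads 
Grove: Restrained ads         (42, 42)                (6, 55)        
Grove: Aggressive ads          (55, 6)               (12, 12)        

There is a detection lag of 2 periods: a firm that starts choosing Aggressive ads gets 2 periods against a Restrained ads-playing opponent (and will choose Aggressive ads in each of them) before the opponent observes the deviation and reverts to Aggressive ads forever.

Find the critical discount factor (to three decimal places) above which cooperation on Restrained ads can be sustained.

0.550

Deviating for the 2 undetected periods gains 55−42 = 13 per period over cooperation, then loses 42−12 = 30 per period forever once punishment starts.
Gain: 13(1 + δ + … + δ^1); loss: 30·δ^2/(1−δ).
No profitable deviation ⇔ 13(1−δ^2) ≤ 30·δ^2, i.e. δ^2 ≥ 13/(13+30) = 13/43.
Hence δ ≥ (13/43)^(1/2) ≈ 0.550.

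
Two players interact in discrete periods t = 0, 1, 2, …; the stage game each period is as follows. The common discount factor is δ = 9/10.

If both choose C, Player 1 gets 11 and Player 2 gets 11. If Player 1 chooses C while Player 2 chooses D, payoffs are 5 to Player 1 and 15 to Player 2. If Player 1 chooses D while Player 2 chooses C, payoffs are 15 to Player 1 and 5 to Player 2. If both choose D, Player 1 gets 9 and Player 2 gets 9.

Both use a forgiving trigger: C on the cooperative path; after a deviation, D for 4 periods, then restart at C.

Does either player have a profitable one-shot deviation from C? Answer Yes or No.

Comparing payoff streams over the 5 periods until play realigns: cooperate → 11(1+δ+…+δ^4); deviate → 15 + 9(δ+…+δ^4).
Cooperation is sustained iff (11−9)(δ+…+δ^4) ≥ 15−11.
δ+…+δ^4 = 9/10·(1−(9/10)^4)/(1−9/10) = 3.0951, and (15−11)/(11−9) = 2.0000.
3.0951 ≥ 2.0000, so cooperation is sustainable.

No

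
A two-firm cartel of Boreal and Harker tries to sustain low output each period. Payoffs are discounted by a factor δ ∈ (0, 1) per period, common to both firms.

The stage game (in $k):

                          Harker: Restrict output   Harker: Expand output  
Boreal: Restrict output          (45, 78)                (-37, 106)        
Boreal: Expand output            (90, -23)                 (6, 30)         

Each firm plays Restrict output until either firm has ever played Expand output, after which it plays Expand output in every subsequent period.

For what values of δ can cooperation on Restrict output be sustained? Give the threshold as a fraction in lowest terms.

Boreal's threshold: (90−45)/(90−6) = 15/28.
Harker's threshold: (106−78)/(106−30) = 7/19.
15/28 > 7/19, so Boreal binds and δ* = 15/28.

15/28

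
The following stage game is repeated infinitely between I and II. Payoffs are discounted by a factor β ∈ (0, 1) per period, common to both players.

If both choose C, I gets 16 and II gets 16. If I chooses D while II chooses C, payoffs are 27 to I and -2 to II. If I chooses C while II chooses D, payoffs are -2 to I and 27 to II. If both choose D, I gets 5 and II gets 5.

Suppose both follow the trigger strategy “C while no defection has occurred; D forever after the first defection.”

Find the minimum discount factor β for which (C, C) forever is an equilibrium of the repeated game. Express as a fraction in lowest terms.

1/2

One-period gain from deviating is 27 − 16 = 11. The loss is 16 − 5 = 11 in every subsequent period, with present value 11·β/(1−β).
Deviation is unprofitable when 11·β/(1−β) ≥ 11, i.e. β/(1−β) ≥ 1.
Equivalently β ≥ 11/(11+11) = 1/2.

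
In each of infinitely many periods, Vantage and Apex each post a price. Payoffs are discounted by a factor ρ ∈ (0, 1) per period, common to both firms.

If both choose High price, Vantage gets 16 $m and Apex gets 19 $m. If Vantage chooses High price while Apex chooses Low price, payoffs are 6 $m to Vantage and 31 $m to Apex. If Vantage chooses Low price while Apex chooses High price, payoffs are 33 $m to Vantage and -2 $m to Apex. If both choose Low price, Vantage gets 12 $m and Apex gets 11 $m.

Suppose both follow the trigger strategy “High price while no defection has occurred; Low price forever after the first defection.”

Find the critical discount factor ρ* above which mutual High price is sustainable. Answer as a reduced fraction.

Vantage's threshold: (33−16)/(33−12) = 17/21.
Apex's threshold: (31−19)/(31−11) = 3/5.
17/21 > 3/5, so Vantage binds and ρ* = 17/21.

17/21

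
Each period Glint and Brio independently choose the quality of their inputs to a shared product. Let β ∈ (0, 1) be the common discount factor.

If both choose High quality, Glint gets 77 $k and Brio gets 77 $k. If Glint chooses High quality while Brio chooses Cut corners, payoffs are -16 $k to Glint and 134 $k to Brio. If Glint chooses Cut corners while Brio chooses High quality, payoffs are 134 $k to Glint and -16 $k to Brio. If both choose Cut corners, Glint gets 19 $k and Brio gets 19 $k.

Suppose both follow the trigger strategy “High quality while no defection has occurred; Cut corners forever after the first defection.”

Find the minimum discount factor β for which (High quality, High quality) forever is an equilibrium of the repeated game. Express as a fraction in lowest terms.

One-period gain from deviating is 134 − 77 = 57. The loss is 77 − 19 = 58 in every subsequent period, with present value 58·β/(1−β).
Deviation is unprofitable when 58·β/(1−β) ≥ 57, i.e. β/(1−β) ≥ 57/58.
Equivalently β ≥ 57/(57+58) = 57/115.

57/115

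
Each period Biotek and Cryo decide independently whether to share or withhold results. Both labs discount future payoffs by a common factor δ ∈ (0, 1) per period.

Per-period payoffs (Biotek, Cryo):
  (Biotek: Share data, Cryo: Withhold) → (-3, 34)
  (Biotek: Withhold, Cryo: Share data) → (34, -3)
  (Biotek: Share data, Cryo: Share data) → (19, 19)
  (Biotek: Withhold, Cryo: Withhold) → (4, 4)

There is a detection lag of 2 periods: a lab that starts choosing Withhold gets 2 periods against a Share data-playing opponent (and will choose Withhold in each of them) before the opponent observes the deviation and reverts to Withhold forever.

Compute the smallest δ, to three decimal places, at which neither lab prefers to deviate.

0.707

Deviating for the 2 undetected periods gains 34−19 = 15 per period over cooperation, then loses 19−4 = 15 per period forever once punishment starts.
Gain: 15(1 + δ + … + δ^1); loss: 15·δ^2/(1−δ).
No profitable deviation ⇔ 15(1−δ^2) ≤ 15·δ^2, i.e. δ^2 ≥ 15/(15+15) = 1/2.
Hence δ ≥ (1/2)^(1/2) ≈ 0.707.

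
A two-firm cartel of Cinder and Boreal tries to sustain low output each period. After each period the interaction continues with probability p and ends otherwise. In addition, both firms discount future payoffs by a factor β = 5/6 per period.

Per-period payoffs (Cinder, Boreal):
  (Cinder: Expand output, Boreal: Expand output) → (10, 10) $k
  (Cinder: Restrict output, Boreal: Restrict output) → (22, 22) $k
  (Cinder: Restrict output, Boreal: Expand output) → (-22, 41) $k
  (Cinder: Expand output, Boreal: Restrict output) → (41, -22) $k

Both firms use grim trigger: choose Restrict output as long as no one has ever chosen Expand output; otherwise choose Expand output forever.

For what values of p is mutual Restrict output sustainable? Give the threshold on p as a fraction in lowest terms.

114/155

With continuation probability p and discount β, the effective per-period discount factor is βp.
Grim-trigger IC: βp ≥ (41−22)/(41−10) = 19/31.
So p ≥ (19/31)/(5/6) = 114/155.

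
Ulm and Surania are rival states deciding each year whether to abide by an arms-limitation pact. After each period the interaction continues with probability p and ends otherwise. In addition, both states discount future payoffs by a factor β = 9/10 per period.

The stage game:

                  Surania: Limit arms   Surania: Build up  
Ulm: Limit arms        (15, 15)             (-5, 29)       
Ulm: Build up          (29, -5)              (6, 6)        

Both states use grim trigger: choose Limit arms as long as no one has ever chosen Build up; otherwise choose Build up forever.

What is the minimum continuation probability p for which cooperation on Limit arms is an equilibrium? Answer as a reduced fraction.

140/207

With continuation probability p and discount β, the effective per-period discount factor is βp.
Grim-trigger IC: βp ≥ (29−15)/(29−6) = 14/23.
So p ≥ (14/23)/(9/10) = 140/207.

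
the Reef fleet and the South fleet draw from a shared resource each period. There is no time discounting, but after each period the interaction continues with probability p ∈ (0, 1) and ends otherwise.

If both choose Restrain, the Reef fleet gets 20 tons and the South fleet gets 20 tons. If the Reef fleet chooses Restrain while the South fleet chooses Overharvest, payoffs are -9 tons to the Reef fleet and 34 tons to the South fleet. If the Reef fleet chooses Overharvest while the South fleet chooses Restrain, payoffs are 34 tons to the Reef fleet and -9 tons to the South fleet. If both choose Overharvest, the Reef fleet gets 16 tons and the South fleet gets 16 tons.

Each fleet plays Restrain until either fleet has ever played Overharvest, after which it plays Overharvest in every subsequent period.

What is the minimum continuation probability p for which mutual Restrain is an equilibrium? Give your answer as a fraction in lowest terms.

7/9

Expected cooperation value is 20 + p·20 + p²·20 + … = 20/(1−p); deviation gives 34 + p·16/(1−p).
20 ≥ 34(1−p) + 16p ⇒ 18p ≥ 14 ⇒ p ≥ 14/18 = 7/9.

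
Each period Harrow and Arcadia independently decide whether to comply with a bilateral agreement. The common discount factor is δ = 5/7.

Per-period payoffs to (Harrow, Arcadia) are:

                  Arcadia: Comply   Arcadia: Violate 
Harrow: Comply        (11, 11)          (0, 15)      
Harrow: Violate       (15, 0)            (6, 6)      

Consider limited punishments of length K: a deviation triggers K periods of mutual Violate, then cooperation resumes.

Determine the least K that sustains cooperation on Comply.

2

Need Σ_{k=1}^{K} δ^k ≥ (15−11)/(11−6) = 0.8000 at δ = 5/7.
At K = 1 the sum is 0.7143 < 0.8000; at K = 2 it is 1.2245 ≥ 0.8000.
So the minimum punishment length is K = 2.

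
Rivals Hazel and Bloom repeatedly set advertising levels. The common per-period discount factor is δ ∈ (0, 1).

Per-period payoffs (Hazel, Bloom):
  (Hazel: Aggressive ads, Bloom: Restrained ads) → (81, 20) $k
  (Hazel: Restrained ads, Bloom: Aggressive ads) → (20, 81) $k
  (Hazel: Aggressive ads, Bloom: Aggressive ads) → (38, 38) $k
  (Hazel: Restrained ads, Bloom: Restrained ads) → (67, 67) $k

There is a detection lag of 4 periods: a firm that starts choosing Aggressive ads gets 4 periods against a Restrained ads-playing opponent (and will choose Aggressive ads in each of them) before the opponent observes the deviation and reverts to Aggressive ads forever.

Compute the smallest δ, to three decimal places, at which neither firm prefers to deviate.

0.755

Deviating for the 4 undetected periods gains 81−67 = 14 per period over cooperation, then loses 67−38 = 29 per period forever once punishment starts.
Gain: 14(1 + δ + … + δ^3); loss: 29·δ^4/(1−δ).
No profitable deviation ⇔ 14(1−δ^4) ≤ 29·δ^4, i.e. δ^4 ≥ 14/(14+29) = 14/43.
Hence δ ≥ (14/43)^(1/4) ≈ 0.755.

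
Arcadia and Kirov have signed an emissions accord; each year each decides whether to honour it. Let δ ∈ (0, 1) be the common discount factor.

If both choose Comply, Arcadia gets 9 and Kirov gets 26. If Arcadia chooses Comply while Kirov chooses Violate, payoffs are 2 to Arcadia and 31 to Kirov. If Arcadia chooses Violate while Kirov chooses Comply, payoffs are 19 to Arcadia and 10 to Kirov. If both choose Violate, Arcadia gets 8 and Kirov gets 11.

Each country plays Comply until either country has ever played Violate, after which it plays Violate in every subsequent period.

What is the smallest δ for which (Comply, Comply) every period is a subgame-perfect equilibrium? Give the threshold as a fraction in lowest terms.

10/11

Arcadia's threshold: (19−9)/(19−8) = 10/11.
Kirov's threshold: (31−26)/(31−11) = 1/4.
10/11 > 1/4, so Arcadia binds and δ* = 10/11.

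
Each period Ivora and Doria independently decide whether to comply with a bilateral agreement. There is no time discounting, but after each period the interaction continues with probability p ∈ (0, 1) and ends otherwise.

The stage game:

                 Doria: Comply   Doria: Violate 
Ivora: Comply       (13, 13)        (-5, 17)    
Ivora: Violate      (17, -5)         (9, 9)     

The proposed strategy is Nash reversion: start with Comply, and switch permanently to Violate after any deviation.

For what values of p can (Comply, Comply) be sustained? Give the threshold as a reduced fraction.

1/2

Expected cooperation value is 13 + p·13 + p²·13 + … = 13/(1−p); deviation gives 17 + p·9/(1−p).
13 ≥ 17(1−p) + 9p ⇒ 8p ≥ 4 ⇒ p ≥ 4/8 = 1/2.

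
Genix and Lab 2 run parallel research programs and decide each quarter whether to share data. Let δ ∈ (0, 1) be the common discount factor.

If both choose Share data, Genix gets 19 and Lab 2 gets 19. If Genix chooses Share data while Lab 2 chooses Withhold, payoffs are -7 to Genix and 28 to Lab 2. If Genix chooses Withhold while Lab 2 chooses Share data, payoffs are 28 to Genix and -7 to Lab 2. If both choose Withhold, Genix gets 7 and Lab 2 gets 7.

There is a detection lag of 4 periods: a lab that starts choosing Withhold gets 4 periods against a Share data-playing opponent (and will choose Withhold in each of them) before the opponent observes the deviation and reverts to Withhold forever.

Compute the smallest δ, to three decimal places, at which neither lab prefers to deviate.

A deviator earns 28 for 4 periods, then 7 forever; cooperating earns 19 forever. Multiplying the IC by (1−δ):
19 ≥ 28(1−δ^4) + 7δ^4, so 21·δ^4 ≥ 9 and δ^4 ≥ 3/7.
δ ≥ (3/7)^(1/4) ≈ 0.809.

0.809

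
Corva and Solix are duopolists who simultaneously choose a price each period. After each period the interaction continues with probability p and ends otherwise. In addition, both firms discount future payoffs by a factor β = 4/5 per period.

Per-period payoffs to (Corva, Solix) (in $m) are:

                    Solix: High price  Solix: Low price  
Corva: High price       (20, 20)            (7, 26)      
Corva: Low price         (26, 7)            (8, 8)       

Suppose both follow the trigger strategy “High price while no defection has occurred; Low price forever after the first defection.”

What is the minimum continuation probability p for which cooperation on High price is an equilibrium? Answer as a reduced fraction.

Expected continuation weight on next period's payoff is β·p = 4/5·p, which plays the role of the discount factor.
Cooperation requires 4/5·p ≥ (26−20)/(26−8) = 1/3, hence p ≥ 5/12.

5/12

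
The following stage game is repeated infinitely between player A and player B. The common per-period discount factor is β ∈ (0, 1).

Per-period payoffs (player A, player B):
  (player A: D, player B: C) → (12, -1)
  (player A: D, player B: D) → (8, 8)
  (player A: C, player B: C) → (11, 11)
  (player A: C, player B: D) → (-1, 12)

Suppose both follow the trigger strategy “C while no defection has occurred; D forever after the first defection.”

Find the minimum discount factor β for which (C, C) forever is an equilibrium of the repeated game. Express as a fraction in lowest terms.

1/4

One-period gain from deviating is 12 − 11 = 1. The loss is 11 − 8 = 3 in every subsequent period, with present value 3·β/(1−β).
Deviation is unprofitable when 3·β/(1−β) ≥ 1, i.e. β/(1−β) ≥ 1/3.
Equivalently β ≥ 1/(1+3) = 1/4.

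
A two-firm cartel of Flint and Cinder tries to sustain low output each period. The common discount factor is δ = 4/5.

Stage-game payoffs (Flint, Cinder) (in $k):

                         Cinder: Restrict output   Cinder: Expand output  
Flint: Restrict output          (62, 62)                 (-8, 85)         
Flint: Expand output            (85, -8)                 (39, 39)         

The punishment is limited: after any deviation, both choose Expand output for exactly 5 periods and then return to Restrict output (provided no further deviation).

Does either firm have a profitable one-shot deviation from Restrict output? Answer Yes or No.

No

A one-shot deviation gives 85 now, then 39 for 5 periods, then back to 62.
Gain from deviating: (85−62) today; loss: (62−39) in each of the next 5 periods.
No-deviation condition: (62−39)(δ+…+δ^5) ≥ 85−62, i.e. δ+…+δ^5 ≥ 1.
At δ = 4/5: δ+…+δ^5 = 2.6893 ≥ 1.0000.
So cooperation is sustainable.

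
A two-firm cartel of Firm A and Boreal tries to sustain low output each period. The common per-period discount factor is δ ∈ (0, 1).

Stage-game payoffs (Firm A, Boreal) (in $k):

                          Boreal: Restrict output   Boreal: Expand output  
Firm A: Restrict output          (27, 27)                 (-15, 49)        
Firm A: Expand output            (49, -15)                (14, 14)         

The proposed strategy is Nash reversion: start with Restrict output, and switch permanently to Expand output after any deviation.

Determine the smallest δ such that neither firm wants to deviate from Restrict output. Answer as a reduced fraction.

22/35

Cooperation forever yields 27 each period: 27/(1−δ).
Deviating yields 49 once, then 14 forever: 49 + 14δ/(1−δ).
No profitable deviation requires 27/(1−δ) ≥ 49 + 14δ/(1−δ).
Multiplying by (1−δ): 27 ≥ 49(1−δ) + 14δ = 49 − 35δ.
So 35δ ≥ 22, i.e. δ ≥ 22/35.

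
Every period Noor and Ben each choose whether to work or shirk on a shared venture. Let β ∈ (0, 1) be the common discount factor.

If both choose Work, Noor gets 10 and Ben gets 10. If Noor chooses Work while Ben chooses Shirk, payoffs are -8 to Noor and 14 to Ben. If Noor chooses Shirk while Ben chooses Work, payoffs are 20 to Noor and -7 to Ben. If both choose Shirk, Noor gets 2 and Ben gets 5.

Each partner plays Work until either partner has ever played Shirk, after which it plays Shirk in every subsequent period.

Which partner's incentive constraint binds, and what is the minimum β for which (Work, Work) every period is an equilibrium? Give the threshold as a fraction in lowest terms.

For Noor: deviation gain 20−10 = 10, per-period punishment loss 10−2 = 8. IC gives β ≥ 10/18 = 5/9.
For Ben: gain 4, loss 5 per period, so β ≥ 4/9.
The tighter constraint is Noor's, so cooperation needs β ≥ 5/9.

Noor; β ≥ 5/9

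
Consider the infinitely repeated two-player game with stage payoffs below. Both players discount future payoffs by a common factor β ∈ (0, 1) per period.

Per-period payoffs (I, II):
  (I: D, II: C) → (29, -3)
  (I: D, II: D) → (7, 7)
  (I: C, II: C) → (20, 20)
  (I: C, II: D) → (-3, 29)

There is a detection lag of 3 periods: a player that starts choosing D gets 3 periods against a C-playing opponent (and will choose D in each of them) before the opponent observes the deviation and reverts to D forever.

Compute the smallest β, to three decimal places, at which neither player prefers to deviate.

The best deviation is to choose D for all 3 undetected periods, earning 29 each, then 7 forever once detected.
Deviation value: 29(1−β^3)/(1−β) + 7β^3/(1−β); cooperation value: 20/(1−β).
IC: 20 ≥ 29(1−β^3) + 7β^3 = 29 − 22β^3.
So β^3 ≥ 9/22, giving β ≥ (9/22)^(1/3) ≈ 0.742.

0.742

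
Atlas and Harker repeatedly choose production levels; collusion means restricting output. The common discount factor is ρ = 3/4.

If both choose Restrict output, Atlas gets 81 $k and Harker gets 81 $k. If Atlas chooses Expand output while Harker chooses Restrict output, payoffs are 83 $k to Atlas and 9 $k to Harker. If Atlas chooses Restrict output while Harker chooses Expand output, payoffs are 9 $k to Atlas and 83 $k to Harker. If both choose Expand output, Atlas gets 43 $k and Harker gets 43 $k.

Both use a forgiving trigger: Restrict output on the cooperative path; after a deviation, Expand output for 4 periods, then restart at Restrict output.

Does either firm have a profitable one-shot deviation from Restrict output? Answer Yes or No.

No

A one-shot deviation gives 83 now, then 43 for 4 periods, then back to 81.
Gain from deviating: (83−81) today; loss: (81−43) in each of the next 4 periods.
No-deviation condition: (81−43)(ρ+…+ρ^4) ≥ 83−81, i.e. ρ+…+ρ^4 ≥ 1/19.
At ρ = 3/4: ρ+…+ρ^4 = 2.0508 ≥ 0.0526.
So cooperation is sustainable.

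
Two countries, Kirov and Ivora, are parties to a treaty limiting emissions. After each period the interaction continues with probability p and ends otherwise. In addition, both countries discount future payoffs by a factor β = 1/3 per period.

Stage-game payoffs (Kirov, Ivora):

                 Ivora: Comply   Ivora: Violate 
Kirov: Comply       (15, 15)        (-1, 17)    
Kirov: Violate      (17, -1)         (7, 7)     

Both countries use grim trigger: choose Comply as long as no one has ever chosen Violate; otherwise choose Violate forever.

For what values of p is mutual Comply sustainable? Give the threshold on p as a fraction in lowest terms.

Expected continuation weight on next period's payoff is β·p = 1/3·p, which plays the role of the discount factor.
Cooperation requires 1/3·p ≥ (17−15)/(17−7) = 1/5, hence p ≥ 3/5.

3/5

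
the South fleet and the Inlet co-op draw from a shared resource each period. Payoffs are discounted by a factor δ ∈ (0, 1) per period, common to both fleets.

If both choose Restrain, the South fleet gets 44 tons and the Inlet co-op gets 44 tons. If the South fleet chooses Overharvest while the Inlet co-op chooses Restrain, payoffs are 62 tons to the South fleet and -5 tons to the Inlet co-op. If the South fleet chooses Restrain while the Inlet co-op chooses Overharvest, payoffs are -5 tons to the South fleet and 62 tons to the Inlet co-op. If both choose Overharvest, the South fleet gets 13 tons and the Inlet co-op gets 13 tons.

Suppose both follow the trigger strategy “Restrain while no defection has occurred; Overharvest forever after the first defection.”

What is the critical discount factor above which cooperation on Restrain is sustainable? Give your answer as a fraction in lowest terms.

44/(1−δ) ≥ 62 + 13δ/(1−δ)
44 ≥ 62 − 49δ
δ ≥ 18/49.

18/49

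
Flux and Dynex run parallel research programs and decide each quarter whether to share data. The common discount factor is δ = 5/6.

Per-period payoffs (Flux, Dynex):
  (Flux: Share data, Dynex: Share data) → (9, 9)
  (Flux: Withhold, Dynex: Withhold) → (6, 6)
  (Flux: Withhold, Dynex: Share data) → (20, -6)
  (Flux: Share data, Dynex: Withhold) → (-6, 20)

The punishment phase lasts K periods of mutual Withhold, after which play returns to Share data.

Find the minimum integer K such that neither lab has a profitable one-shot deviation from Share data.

8

No profitable deviation requires (9−6)(δ+…+δ^K) ≥ 20−9, i.e. δ+…+δ^K ≥ 11/3 ≈ 3.6667.
With δ = 5/6, the partial sums are K=1: 0.8333, K=2: 1.5278, …, K=6: 3.3255, K=7: 3.6046, K=8: 3.8372.
K = 8 is the first length at which the sum reaches 3.6667.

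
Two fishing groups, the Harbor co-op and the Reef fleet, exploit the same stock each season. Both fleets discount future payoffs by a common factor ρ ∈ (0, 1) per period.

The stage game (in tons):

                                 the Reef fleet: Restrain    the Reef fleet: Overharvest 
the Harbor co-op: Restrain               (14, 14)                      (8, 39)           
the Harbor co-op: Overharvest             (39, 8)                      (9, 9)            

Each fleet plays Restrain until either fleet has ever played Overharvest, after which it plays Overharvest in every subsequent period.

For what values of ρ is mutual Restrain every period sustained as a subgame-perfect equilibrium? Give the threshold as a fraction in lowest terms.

Cooperation forever yields 14 each period: 14/(1−ρ).
Deviating yields 39 once, then 9 forever: 39 + 9ρ/(1−ρ).
No profitable deviation requires 14/(1−ρ) ≥ 39 + 9ρ/(1−ρ).
Multiplying by (1−ρ): 14 ≥ 39(1−ρ) + 9ρ = 39 − 30ρ.
So 30ρ ≥ 25, i.e. ρ ≥ 25/30 = 5/6.

5/6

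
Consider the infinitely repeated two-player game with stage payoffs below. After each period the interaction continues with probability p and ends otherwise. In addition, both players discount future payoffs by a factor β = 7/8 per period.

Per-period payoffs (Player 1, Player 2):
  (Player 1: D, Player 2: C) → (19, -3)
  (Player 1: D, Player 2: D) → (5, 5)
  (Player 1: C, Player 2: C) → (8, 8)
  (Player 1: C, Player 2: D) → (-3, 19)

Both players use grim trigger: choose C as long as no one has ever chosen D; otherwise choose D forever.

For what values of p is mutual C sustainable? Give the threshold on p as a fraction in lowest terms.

Expected continuation weight on next period's payoff is β·p = 7/8·p, which plays the role of the discount factor.
Cooperation requires 7/8·p ≥ (19−8)/(19−5) = 11/14, hence p ≥ 44/49.

44/49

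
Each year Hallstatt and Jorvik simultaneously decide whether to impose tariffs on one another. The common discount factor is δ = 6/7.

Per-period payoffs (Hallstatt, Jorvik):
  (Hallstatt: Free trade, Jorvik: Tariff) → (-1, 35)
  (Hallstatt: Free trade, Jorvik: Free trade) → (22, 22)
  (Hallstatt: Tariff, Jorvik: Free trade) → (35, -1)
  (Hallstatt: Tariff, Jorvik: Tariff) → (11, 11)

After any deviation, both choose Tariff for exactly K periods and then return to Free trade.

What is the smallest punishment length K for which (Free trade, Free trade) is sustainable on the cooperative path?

2

Need Σ_{k=1}^{K} δ^k ≥ (35−22)/(22−11) = 1.1818 at δ = 6/7.
At K = 1 the sum is 0.8571 < 1.1818; at K = 2 it is 1.5918 ≥ 1.1818.
So the minimum punishment length is K = 2.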